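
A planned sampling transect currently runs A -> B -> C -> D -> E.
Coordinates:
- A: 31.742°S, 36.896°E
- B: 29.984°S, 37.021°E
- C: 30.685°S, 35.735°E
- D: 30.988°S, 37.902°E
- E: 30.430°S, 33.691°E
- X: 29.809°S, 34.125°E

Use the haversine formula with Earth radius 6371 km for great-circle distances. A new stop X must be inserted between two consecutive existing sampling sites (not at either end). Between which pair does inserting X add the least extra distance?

Added distance for inserting X between each consecutive pair:
A–B: 425.0 km
B–C: 316.6 km
C–D: 358.4 km
D–E: 58.6 km
Smallest added distance is 58.6 km, inserting between D and E.

between D and E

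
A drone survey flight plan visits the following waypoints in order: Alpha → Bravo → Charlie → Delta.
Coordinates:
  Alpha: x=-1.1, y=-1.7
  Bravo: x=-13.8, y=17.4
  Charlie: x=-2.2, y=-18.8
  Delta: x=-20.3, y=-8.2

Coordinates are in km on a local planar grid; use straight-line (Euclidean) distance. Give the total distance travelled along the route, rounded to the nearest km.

82 km

Leg distances:
Alpha→Bravo: 22.9 km  (cumulative 22.9 km)
Bravo→Charlie: 38.0 km  (cumulative 61.0 km)
Charlie→Delta: 21.0 km  (cumulative 81.9 km)
Total route length ≈ 82 km.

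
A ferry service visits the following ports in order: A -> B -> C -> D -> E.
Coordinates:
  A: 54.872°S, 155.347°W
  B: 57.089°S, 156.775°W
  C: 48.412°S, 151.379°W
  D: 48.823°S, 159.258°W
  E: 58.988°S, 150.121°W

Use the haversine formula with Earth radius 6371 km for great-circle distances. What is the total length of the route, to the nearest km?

3149 km

Leg distances:
A→B: 262.0 km  (cumulative 262.0 km)
B→C: 1030.1 km  (cumulative 1292.2 km)
C→D: 580.7 km  (cumulative 1872.9 km)
D→E: 1276.3 km  (cumulative 3149.2 km)
Total route length ≈ 3149 km.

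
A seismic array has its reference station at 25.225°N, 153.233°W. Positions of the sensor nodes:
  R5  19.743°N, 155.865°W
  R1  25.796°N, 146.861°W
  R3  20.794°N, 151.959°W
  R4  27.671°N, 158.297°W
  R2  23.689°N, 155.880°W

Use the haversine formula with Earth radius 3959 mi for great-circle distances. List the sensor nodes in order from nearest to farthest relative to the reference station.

Distance from the reference station at 25.225°N, 153.233°W to each:
R2 23.689°N, 155.880°W: 197.4 mi
R3 20.794°N, 151.959°W: 316.7 mi
R4 27.671°N, 158.297°W: 355.9 mi
R1 25.796°N, 146.861°W: 399.3 mi
R5 19.743°N, 155.865°W: 414.4 mi

R2, R3, R4, R1, R5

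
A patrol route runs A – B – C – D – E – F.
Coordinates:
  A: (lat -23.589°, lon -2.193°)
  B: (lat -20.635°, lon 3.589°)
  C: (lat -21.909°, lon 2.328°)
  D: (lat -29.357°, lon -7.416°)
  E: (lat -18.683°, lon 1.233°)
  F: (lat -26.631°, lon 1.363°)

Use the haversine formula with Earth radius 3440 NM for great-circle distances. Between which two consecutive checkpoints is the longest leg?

Leg distances:
A→B: 367.2 NM
B→C: 104.1 NM
C→D: 690.9 NM
D→E: 796.6 NM
E→F: 477.2 NM
The longest leg is D–E at 796.6 NM.

D–E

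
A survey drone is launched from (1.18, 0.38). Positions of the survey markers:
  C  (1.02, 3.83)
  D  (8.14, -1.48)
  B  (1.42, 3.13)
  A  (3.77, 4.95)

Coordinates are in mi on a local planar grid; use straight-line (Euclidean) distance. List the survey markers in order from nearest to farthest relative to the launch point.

Computing each straight-line distance from (1.18, 0.38):
B (1.42, 3.13): 2.8 mi
C (1.02, 3.83): 3.5 mi
A (3.77, 4.95): 5.3 mi
D (8.14, -1.48): 7.2 mi

B, C, A, D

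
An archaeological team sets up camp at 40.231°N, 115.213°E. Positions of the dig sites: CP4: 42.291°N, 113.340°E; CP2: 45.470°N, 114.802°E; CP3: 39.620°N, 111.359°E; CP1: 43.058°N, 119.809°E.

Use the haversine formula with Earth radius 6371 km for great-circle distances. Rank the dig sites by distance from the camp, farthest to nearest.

Distances from the camp:
CP2 45.470°N, 114.802°E: 583.5 km
CP1 43.058°N, 119.809°E: 494.5 km
CP3 39.620°N, 111.359°E: 335.6 km
CP4 42.291°N, 113.340°E: 277.4 km

CP2, CP1, CP3, CP4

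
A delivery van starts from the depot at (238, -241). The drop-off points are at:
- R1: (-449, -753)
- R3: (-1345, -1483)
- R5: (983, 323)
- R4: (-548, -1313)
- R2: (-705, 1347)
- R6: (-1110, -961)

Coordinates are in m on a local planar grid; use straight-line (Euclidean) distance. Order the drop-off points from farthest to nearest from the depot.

Distance from the depot at (238, -241) to each:
R3 (-1345, -1483): 2012.1 m
R2 (-705, 1347): 1846.9 m
R6 (-1110, -961): 1528.2 m
R4 (-548, -1313): 1329.3 m
R5 (983, 323): 934.4 m
R1 (-449, -753): 856.8 m

R3, R2, R6, R4, R5, R1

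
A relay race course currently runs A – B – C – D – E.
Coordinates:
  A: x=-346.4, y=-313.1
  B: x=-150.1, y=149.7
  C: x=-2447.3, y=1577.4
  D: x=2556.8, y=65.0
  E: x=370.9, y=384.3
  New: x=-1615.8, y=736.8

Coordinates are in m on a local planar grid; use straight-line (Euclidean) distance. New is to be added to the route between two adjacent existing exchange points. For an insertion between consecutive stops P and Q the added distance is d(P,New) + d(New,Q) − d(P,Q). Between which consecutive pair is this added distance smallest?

Added distance for inserting New between each consecutive pair:
A–B: 2723.5 m
B–C: 56.6 m
C–D: 181.1 m
D–E: 4035.0 m
Smallest added distance is 56.6 m, inserting between B and C.

between B and C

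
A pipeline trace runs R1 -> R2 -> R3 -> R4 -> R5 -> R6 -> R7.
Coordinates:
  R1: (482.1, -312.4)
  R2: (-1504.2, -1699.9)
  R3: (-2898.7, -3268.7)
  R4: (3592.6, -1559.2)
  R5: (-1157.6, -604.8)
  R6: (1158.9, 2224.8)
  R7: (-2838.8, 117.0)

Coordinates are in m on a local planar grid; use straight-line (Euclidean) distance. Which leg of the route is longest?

R3–R4

Leg distances:
R1→R2: 2422.9 m
R2→R3: 2099.0 m
R3→R4: 6712.6 m
R4→R5: 4845.1 m
R5→R6: 3656.9 m
R6→R7: 4519.3 m
The longest leg is R3–R4 at 6712.6 m.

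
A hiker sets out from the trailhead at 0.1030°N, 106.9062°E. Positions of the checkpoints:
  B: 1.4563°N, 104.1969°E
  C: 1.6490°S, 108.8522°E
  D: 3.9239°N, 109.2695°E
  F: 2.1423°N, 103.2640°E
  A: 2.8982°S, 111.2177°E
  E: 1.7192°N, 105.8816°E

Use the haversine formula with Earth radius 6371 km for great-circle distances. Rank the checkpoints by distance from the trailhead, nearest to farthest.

E, C, B, F, D, A

Distance from the trailhead at 0.1030°N, 106.9062°E to each:
E 1.7192°N, 105.8816°E: 212.8 km
C 1.6490°S, 108.8522°E: 291.1 km
B 1.4563°N, 104.1969°E: 336.7 km
F 2.1423°N, 103.2640°E: 464.1 km
D 3.9239°N, 109.2695°E: 499.5 km
A 2.8982°S, 111.2177°E: 584.0 km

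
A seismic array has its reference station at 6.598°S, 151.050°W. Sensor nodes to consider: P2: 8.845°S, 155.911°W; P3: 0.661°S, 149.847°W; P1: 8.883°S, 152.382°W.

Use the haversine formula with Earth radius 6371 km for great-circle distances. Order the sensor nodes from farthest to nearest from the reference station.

Distance from the reference station at 6.598°S, 151.050°W to each:
P3 0.661°S, 149.847°W: 673.5 km
P2 8.845°S, 155.911°W: 591.0 km
P1 8.883°S, 152.382°W: 293.4 km

P3, P2, P1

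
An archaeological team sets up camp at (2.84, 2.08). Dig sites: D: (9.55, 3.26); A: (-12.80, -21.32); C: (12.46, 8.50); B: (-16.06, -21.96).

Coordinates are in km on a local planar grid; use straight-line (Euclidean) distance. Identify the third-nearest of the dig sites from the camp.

Distances from the camp ((2.84, 2.08)):
D: 6.8 km
C: 11.6 km
A: 28.1 km
B: 30.6 km
The third-nearest is A at 28.1 km.

A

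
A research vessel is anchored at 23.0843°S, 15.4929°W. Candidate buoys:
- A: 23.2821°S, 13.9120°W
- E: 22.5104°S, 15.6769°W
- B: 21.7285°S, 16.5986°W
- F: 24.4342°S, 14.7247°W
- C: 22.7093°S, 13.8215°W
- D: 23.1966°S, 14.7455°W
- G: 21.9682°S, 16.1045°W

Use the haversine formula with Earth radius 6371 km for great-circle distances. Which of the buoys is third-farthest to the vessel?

Distance to each, sorted:
B: 188.8 km
C: 176.2 km
F: 169.2 km
A: 163.1 km
G: 139.1 km
D: 77.4 km
E: 66.5 km
The third-farthest is F at 169.2 km.

F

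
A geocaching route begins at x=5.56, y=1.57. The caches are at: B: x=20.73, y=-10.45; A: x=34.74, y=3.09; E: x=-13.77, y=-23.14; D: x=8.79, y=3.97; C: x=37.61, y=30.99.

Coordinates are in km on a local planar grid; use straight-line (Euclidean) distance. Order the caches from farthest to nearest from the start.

Distances from the start:
C x=37.61, y=30.99: 43.5 km
E x=-13.77, y=-23.14: 31.4 km
A x=34.74, y=3.09: 29.2 km
B x=20.73, y=-10.45: 19.4 km
D x=8.79, y=3.97: 4.0 km

C, E, A, B, D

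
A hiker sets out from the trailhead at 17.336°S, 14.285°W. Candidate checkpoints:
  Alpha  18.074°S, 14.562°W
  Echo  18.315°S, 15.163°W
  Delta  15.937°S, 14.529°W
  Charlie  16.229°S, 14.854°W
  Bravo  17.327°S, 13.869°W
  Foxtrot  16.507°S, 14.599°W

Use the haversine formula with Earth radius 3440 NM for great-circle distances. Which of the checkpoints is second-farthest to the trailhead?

Distances from the trailhead (17.336°S, 14.285°W):
Delta: 85.2 NM
Echo: 77.3 NM
Charlie: 74.1 NM
Foxtrot: 52.9 NM
Alpha: 47.1 NM
Bravo: 23.8 NM
The second-farthest is Echo at 77.3 NM.

Echo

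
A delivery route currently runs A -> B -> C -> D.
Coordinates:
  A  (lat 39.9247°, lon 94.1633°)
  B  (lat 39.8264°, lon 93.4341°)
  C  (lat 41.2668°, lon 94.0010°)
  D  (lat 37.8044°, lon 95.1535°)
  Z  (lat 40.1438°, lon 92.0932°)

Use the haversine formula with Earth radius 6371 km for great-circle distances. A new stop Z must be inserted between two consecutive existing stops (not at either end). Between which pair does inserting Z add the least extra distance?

between B and C

Added distance for inserting Z between each consecutive pair:
A–B: 234.3 km
B–C: 156.0 km
C–D: 177.1 km
Smallest added distance is 156.0 km, inserting between B and C.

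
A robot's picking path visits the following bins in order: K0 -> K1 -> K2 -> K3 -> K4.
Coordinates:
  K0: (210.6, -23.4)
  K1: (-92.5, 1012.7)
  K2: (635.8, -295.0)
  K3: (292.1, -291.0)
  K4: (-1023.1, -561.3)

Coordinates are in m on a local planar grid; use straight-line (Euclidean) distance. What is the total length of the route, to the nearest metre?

4263 m

Leg distances:
K0→K1: 1079.5 m  (cumulative 1079.5 m)
K1→K2: 1496.8 m  (cumulative 2576.4 m)
K2→K3: 343.7 m  (cumulative 2920.1 m)
K3→K4: 1342.7 m  (cumulative 4262.8 m)
Total route length ≈ 4263 m.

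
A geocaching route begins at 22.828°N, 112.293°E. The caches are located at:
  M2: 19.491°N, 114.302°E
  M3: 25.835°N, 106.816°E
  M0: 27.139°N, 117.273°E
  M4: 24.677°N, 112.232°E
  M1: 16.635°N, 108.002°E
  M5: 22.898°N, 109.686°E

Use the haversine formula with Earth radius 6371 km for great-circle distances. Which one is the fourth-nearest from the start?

Distances from the start (22.828°N, 112.293°E):
M4: 205.7 km
M5: 267.2 km
M2: 425.5 km
M3: 647.8 km
M0: 693.9 km
M1: 822.0 km
The fourth-nearest is M3 at 647.8 km.

M3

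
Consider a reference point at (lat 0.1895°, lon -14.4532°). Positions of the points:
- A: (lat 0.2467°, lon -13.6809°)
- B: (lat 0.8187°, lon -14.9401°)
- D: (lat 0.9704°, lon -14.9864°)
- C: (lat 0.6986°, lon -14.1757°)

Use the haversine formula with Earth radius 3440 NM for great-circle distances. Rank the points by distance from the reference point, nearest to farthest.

C, A, B, D

Computing each great-circle distance from (lat 0.1895°, lon -14.4532°):
C (lat 0.6986°, lon -14.1757°): 34.8 NM
A (lat 0.2467°, lon -13.6809°): 46.5 NM
B (lat 0.8187°, lon -14.9401°): 47.8 NM
D (lat 0.9704°, lon -14.9864°): 56.8 NM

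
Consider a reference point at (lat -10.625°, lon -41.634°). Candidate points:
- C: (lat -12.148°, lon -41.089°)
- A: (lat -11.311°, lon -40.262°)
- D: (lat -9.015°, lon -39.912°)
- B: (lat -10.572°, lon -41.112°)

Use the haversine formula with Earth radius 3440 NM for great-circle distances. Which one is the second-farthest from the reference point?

Distances from the reference point ((lat -10.625°, lon -41.634°)):
D: 140.4 NM
C: 96.9 NM
A: 90.8 NM
B: 31.0 NM
The second-farthest is C at 96.9 NM.

C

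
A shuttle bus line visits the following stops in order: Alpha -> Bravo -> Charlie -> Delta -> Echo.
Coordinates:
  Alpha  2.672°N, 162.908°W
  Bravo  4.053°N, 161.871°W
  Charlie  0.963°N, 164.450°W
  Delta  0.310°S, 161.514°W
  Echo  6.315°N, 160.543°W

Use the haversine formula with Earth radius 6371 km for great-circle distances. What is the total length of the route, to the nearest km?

Leg distances:
Alpha→Bravo: 191.9 km  (cumulative 191.9 km)
Bravo→Charlie: 447.3 km  (cumulative 639.3 km)
Charlie→Delta: 355.8 km  (cumulative 995.1 km)
Delta→Echo: 744.5 km  (cumulative 1739.6 km)
Total route length ≈ 1740 km.

1740 km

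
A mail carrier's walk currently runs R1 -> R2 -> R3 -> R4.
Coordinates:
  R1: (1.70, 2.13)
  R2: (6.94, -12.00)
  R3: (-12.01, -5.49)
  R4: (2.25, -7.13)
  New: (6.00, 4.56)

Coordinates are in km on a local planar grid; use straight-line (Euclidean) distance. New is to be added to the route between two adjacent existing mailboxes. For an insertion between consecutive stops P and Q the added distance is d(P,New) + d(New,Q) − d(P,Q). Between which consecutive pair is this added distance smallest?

Added distance for inserting New between each consecutive pair:
R1–R2: 6.5 km
R2–R3: 17.2 km
R3–R4: 18.5 km
Smallest added distance is 6.5 km, inserting between R1 and R2.

between R1 and R2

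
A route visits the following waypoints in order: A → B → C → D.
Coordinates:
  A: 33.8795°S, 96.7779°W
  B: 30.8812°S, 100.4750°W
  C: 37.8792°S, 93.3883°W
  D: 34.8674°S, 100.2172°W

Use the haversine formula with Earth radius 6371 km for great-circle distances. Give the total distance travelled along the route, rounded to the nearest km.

Leg distances:
A→B: 481.3 km  (cumulative 481.3 km)
B→C: 1013.4 km  (cumulative 1494.7 km)
C→D: 696.8 km  (cumulative 2191.5 km)
Total route length ≈ 2192 km.

2192 km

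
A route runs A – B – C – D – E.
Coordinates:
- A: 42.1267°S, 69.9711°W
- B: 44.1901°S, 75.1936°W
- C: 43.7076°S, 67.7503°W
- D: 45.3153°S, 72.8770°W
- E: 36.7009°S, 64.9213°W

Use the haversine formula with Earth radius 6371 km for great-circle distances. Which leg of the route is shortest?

C–D

Leg distances:
A→B: 481.6 km
B→C: 598.1 km
C→D: 444.0 km
D→E: 1166.2 km
The shortest leg is C–D at 444.0 km.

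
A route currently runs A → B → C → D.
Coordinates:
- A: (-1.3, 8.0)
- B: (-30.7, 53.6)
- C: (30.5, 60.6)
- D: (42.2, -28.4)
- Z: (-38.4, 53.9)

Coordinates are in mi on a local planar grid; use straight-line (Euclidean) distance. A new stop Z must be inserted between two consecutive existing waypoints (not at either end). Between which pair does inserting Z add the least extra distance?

between A and B

Added distance for inserting Z between each consecutive pair:
A–B: 12.5 mi
B–C: 15.3 mi
C–D: 94.7 mi
Smallest added distance is 12.5 mi, inserting between A and B.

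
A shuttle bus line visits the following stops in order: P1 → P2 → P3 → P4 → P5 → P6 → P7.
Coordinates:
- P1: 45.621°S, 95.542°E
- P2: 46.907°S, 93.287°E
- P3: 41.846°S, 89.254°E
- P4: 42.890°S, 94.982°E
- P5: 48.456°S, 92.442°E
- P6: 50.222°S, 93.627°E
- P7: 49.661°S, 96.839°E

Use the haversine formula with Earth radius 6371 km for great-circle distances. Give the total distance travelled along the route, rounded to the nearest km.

Leg distances:
P1→P2: 224.7 km  (cumulative 224.7 km)
P2→P3: 647.4 km  (cumulative 872.1 km)
P3→P4: 484.6 km  (cumulative 1356.7 km)
P4→P5: 649.5 km  (cumulative 2006.2 km)
P5→P6: 214.3 km  (cumulative 2220.5 km)
P6→P7: 238.1 km  (cumulative 2458.7 km)
Total route length ≈ 2459 km.

2459 km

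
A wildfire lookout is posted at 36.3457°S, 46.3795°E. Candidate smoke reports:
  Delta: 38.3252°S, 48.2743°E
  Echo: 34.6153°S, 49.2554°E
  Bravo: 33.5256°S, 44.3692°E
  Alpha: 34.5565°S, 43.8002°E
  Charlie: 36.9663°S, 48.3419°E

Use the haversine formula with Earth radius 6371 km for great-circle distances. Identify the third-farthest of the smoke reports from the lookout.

Distances from the lookout (36.3457°S, 46.3795°E):
Bravo: 363.2 km
Echo: 323.8 km
Alpha: 306.8 km
Delta: 276.6 km
Charlie: 188.2 km
The third-farthest is Alpha at 306.8 km.

Alpha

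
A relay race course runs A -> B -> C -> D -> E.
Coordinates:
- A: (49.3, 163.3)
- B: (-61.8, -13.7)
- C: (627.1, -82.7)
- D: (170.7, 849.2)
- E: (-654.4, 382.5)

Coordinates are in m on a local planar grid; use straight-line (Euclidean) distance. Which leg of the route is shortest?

Leg distances:
A→B: 209.0 m
B→C: 692.3 m
C→D: 1037.7 m
D→E: 947.9 m
The shortest leg is A–B at 209.0 m.

A–B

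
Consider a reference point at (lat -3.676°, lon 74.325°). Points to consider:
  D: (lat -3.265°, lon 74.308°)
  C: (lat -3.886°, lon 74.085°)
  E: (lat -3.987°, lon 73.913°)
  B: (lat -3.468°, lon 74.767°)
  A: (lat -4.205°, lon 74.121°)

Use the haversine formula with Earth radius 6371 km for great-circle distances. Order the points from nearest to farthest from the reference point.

Computing each great-circle distance from (lat -3.676°, lon 74.325°):
C (lat -3.886°, lon 74.085°): 35.4 km
D (lat -3.265°, lon 74.308°): 45.7 km
B (lat -3.468°, lon 74.767°): 54.2 km
E (lat -3.987°, lon 73.913°): 57.3 km
A (lat -4.205°, lon 74.121°): 63.0 km

C, D, B, E, A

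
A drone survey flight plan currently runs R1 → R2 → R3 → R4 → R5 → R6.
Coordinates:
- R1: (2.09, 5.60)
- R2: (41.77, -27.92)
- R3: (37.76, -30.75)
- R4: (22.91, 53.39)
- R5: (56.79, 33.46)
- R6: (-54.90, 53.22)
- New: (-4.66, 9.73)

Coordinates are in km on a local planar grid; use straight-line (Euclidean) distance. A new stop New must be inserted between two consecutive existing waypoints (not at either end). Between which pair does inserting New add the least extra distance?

between R1 and R2

Added distance for inserting New between each consecutive pair:
R1–R2: 15.7 km
R2–R3: 113.5 km
R3–R4: 24.8 km
R4–R5: 78.2 km
R5–R6: 18.9 km
Smallest added distance is 15.7 km, inserting between R1 and R2.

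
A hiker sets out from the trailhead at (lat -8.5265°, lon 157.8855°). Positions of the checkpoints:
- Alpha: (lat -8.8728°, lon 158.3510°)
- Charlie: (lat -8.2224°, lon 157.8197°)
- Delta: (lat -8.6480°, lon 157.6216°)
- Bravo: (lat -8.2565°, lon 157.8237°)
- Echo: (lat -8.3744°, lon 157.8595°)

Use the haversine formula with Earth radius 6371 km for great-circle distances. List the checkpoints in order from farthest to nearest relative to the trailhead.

Alpha, Charlie, Delta, Bravo, Echo

Distances from the trailhead:
Alpha (lat -8.8728°, lon 158.3510°): 64.0 km
Charlie (lat -8.2224°, lon 157.8197°): 34.6 km
Delta (lat -8.6480°, lon 157.6216°): 32.0 km
Bravo (lat -8.2565°, lon 157.8237°): 30.8 km
Echo (lat -8.3744°, lon 157.8595°): 17.2 km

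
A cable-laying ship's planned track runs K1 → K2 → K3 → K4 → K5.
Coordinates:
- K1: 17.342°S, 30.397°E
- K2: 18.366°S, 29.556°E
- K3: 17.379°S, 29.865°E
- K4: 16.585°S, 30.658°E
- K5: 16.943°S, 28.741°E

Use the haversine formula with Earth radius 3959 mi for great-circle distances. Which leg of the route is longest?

K4–K5

Leg distances:
K1→K2: 89.8 mi
K2→K3: 71.2 mi
K3→K4: 75.9 mi
K4→K5: 129.2 mi
The longest leg is K4–K5 at 129.2 mi.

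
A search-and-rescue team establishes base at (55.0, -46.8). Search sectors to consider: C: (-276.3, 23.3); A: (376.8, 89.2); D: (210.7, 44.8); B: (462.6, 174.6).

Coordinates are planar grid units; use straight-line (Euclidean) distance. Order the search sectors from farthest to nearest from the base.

B, A, C, D

Distance from the base at (55.0, -46.8) to each:
B (462.6, 174.6): 463.8
A (376.8, 89.2): 349.4
C (-276.3, 23.3): 338.6
D (210.7, 44.8): 180.6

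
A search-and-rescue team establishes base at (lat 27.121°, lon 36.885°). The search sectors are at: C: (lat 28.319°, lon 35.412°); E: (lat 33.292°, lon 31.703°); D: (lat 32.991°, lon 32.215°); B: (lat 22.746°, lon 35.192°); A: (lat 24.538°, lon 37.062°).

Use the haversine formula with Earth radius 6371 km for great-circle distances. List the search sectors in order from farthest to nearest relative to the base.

E, D, B, A, C

Distance from the base at (lat 27.121°, lon 36.885°) to each:
E (lat 33.292°, lon 31.703°): 847.5 km
D (lat 32.991°, lon 32.215°): 792.3 km
B (lat 22.746°, lon 35.192°): 515.5 km
A (lat 24.538°, lon 37.062°): 287.8 km
C (lat 28.319°, lon 35.412°): 196.9 km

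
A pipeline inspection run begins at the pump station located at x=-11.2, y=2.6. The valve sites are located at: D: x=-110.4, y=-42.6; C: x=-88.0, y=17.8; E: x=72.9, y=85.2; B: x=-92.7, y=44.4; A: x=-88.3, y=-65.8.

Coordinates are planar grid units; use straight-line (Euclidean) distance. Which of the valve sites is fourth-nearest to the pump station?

D

Distances from the pump station (x=-11.2, y=2.6):
C: 78.3
B: 91.6
A: 103.1
D: 109.0
E: 117.9
The fourth-nearest is D at 109.0.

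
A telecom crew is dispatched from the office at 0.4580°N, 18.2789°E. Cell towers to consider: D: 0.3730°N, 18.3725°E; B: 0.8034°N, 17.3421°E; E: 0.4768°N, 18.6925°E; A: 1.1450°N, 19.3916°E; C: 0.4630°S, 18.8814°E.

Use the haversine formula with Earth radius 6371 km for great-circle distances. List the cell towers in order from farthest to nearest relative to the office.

A, C, B, E, D

Distances from the office:
A 1.1450°N, 19.3916°E: 145.4 km
C 0.4630°S, 18.8814°E: 122.4 km
B 0.8034°N, 17.3421°E: 111.0 km
E 0.4768°N, 18.6925°E: 46.0 km
D 0.3730°N, 18.3725°E: 14.1 km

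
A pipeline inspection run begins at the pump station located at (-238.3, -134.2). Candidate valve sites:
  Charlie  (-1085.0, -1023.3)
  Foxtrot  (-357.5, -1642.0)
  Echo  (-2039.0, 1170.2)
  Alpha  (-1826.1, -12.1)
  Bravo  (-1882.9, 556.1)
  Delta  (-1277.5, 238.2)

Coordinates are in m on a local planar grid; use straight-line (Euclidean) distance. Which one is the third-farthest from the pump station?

Alpha

Distance to each, sorted:
Echo: 2223.5 m
Bravo: 1783.6 m
Alpha: 1592.5 m
Foxtrot: 1512.5 m
Charlie: 1227.8 m
Delta: 1103.9 m
The third-farthest is Alpha at 1592.5 m.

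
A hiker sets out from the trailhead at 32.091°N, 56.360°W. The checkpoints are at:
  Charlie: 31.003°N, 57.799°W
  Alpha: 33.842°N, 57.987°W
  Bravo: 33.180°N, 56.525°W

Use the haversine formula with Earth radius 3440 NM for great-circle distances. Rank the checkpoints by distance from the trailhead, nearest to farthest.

Bravo, Charlie, Alpha

Computing each great-circle distance from 32.091°N, 56.360°W:
Bravo 33.180°N, 56.525°W: 65.9 NM
Charlie 31.003°N, 57.799°W: 98.4 NM
Alpha 33.842°N, 57.987°W: 133.3 NM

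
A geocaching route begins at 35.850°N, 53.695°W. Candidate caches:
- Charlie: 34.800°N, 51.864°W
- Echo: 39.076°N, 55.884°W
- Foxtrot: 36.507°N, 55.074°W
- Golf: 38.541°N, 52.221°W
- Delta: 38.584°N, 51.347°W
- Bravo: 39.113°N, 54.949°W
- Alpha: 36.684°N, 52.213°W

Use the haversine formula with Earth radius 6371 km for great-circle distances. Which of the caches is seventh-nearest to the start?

Echo

Distances from the start (35.850°N, 53.695°W):
Foxtrot: 143.7 km
Alpha: 162.0 km
Charlie: 203.0 km
Golf: 326.5 km
Delta: 368.3 km
Bravo: 379.3 km
Echo: 407.4 km
The seventh-nearest is Echo at 407.4 km.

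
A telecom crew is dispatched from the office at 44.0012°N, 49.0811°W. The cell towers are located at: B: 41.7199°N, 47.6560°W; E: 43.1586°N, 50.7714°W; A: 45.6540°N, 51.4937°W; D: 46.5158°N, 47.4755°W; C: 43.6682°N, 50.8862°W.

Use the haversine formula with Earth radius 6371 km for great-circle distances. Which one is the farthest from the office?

D

Distance to each, sorted:
D: 306.5 km
B: 279.0 km
A: 264.5 km
E: 165.3 km
C: 149.4 km
The farthest is D at 306.5 km.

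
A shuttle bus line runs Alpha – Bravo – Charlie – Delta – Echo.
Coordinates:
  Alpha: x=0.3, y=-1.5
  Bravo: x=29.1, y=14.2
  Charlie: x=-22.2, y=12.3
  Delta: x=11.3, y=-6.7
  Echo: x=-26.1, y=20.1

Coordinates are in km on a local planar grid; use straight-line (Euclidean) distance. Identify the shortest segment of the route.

Leg distances:
Alpha→Bravo: 32.8 km
Bravo→Charlie: 51.3 km
Charlie→Delta: 38.5 km
Delta→Echo: 46.0 km
The shortest leg is Alpha–Bravo at 32.8 km.

Alpha–Bravo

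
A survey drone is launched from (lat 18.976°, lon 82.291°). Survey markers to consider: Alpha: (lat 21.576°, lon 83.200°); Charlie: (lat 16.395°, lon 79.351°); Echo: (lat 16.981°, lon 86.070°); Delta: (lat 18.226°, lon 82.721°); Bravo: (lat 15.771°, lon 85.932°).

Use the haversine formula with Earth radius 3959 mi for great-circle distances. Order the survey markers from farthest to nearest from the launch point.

Bravo, Echo, Charlie, Alpha, Delta

Distance from the launch point at (lat 18.976°, lon 82.291°) to each:
Bravo (lat 15.771°, lon 85.932°): 326.6 mi
Echo (lat 16.981°, lon 86.070°): 284.0 mi
Charlie (lat 16.395°, lon 79.351°): 263.2 mi
Alpha (lat 21.576°, lon 83.200°): 189.1 mi
Delta (lat 18.226°, lon 82.721°): 59.0 mi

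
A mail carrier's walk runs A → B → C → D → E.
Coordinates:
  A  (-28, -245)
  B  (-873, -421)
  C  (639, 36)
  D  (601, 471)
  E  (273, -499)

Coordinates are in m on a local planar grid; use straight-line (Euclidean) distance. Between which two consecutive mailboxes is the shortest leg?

Leg distances:
A→B: 863.1 m
B→C: 1579.6 m
C→D: 436.7 m
D→E: 1024.0 m
The shortest leg is C–D at 436.7 m.

C–D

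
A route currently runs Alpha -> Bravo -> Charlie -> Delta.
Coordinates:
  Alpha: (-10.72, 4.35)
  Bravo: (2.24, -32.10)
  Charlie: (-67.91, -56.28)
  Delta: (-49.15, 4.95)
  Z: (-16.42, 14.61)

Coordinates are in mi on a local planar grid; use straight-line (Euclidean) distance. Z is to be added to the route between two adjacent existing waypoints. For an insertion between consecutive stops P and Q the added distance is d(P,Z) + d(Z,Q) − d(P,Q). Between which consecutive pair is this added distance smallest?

Added distance for inserting Z between each consecutive pair:
Alpha–Bravo: 23.4 mi
Bravo–Charlie: 63.7 mi
Charlie–Delta: 57.7 mi
Smallest added distance is 23.4 mi, inserting between Alpha and Bravo.

between Alpha and Bravo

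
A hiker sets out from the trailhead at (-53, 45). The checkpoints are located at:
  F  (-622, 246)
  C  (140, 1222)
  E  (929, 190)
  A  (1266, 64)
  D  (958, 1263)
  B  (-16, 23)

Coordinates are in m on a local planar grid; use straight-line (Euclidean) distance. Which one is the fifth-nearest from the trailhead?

A

Distances from the trailhead ((-53, 45)):
B: 43.0 m
F: 603.5 m
E: 992.6 m
C: 1192.7 m
A: 1319.1 m
D: 1582.9 m
The fifth-nearest is A at 1319.1 m.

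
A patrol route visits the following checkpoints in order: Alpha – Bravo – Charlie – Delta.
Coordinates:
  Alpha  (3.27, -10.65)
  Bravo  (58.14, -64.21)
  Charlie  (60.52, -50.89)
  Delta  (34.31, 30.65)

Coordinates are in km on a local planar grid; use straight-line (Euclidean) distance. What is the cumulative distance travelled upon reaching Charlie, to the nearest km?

Leg distances:
Alpha→Bravo: 76.7 km  (cumulative 76.7 km)
Bravo→Charlie: 13.5 km  (cumulative 90.2 km)
Cumulative distance at Charlie ≈ 90 km.

90 km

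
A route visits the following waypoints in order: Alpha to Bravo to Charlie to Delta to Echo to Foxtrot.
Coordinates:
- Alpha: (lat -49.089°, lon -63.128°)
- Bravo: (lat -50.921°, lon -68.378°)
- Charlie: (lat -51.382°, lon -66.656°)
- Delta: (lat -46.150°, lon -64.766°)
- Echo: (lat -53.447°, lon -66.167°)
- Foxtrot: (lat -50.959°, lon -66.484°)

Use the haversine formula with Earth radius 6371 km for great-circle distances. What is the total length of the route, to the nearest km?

Leg distances:
Alpha→Bravo: 426.8 km  (cumulative 426.8 km)
Bravo→Charlie: 130.6 km  (cumulative 557.4 km)
Charlie→Delta: 598.0 km  (cumulative 1155.4 km)
Delta→Echo: 817.6 km  (cumulative 1972.9 km)
Echo→Foxtrot: 277.5 km  (cumulative 2250.4 km)
Total route length ≈ 2250 km.

2250 km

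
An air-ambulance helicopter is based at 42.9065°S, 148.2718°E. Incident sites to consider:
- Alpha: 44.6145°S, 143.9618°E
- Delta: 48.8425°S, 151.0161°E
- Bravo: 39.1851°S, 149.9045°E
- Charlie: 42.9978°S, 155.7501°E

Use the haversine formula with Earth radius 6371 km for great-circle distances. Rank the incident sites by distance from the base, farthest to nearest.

Distance from the base at 42.9065°S, 148.2718°E to each:
Delta 48.8425°S, 151.0161°E: 693.3 km
Charlie 42.9978°S, 155.7501°E: 608.5 km
Bravo 39.1851°S, 149.9045°E: 435.8 km
Alpha 44.6145°S, 143.9618°E: 394.7 km

Delta, Charlie, Bravo, Alpha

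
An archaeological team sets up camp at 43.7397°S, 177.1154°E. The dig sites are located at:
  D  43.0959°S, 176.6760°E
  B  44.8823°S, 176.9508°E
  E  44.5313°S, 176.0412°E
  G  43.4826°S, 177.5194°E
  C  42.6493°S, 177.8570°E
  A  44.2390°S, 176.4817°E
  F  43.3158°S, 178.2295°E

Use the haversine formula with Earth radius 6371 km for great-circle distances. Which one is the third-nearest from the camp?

D

Distances from the camp (43.7397°S, 177.1154°E):
G: 43.3 km
A: 75.2 km
D: 79.9 km
F: 101.4 km
E: 122.9 km
B: 127.7 km
C: 135.3 km
The third-nearest is D at 79.9 km.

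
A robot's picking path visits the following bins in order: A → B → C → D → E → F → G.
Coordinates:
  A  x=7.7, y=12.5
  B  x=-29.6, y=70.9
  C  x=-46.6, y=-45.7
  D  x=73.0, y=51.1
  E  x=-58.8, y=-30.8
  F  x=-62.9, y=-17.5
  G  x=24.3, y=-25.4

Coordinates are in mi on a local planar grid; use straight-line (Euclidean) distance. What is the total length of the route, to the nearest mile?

Leg distances:
A→B: 69.3 mi  (cumulative 69.3 mi)
B→C: 117.8 mi  (cumulative 187.1 mi)
C→D: 153.9 mi  (cumulative 341.0 mi)
D→E: 155.2 mi  (cumulative 496.2 mi)
E→F: 13.9 mi  (cumulative 510.1 mi)
F→G: 87.6 mi  (cumulative 597.6 mi)
Total route length ≈ 598 mi.

598 mi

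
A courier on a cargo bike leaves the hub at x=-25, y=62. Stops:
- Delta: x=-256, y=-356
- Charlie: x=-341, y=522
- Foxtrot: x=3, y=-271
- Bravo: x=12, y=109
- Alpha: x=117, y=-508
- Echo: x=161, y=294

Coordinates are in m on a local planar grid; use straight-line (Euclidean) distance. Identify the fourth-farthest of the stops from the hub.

Distance to each, sorted:
Alpha: 587.4 m
Charlie: 558.1 m
Delta: 477.6 m
Foxtrot: 334.2 m
Echo: 297.4 m
Bravo: 59.8 m
The fourth-farthest is Foxtrot at 334.2 m.

Foxtrot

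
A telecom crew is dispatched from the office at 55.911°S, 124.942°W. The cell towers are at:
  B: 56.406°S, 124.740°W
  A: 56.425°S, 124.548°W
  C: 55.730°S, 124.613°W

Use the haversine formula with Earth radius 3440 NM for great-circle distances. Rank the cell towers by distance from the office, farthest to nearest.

A, B, C

Distances from the office:
A 56.425°S, 124.548°W: 33.6 NM
B 56.406°S, 124.740°W: 30.5 NM
C 55.730°S, 124.613°W: 15.5 NM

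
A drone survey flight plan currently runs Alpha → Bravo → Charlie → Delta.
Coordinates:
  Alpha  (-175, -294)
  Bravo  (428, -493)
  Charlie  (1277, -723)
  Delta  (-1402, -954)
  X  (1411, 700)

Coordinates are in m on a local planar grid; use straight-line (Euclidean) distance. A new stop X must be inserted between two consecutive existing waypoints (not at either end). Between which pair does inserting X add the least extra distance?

Added distance for inserting X between each consecutive pair:
Alpha–Bravo: 2782.6 m
Bravo–Charlie: 2095.5 m
Charlie–Delta: 2003.6 m
Smallest added distance is 2003.6 m, inserting between Charlie and Delta.

between Charlie and Delta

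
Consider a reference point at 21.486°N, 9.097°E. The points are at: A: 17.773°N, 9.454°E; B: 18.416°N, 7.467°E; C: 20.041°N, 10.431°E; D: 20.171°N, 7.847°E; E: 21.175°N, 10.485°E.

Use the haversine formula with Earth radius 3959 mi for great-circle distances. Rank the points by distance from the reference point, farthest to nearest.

A, B, C, D, E

Computing each great-circle distance from 21.486°N, 9.097°E:
A 17.773°N, 9.454°E: 257.6 mi
B 18.416°N, 7.467°E: 237.1 mi
C 20.041°N, 10.431°E: 131.9 mi
D 20.171°N, 7.847°E: 121.5 mi
E 21.175°N, 10.485°E: 91.9 mi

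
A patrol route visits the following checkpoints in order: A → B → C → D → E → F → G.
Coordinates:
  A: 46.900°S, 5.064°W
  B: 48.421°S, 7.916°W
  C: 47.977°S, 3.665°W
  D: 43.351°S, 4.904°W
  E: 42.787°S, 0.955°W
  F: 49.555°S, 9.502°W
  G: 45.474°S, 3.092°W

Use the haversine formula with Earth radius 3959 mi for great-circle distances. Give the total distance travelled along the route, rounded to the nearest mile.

1927 mi

Leg distances:
A→B: 169.3 mi  (cumulative 169.3 mi)
B→C: 198.1 mi  (cumulative 367.4 mi)
C→D: 325.2 mi  (cumulative 692.6 mi)
D→E: 203.1 mi  (cumulative 895.7 mi)
E→F: 620.5 mi  (cumulative 1516.2 mi)
F→G: 410.8 mi  (cumulative 1927.0 mi)
Total route length ≈ 1927 mi.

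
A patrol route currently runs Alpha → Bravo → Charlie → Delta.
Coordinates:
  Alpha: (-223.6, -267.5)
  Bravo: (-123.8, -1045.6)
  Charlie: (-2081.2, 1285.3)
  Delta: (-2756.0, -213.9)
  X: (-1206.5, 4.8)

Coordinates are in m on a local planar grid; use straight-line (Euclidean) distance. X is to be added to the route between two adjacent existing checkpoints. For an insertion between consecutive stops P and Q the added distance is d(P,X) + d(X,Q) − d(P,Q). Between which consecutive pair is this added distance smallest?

Added distance for inserting X between each consecutive pair:
Alpha–Bravo: 1743.9 m
Bravo–Charlie: 15.5 m
Charlie–Delta: 1471.5 m
Smallest added distance is 15.5 m, inserting between Bravo and Charlie.

between Bravo and Charlie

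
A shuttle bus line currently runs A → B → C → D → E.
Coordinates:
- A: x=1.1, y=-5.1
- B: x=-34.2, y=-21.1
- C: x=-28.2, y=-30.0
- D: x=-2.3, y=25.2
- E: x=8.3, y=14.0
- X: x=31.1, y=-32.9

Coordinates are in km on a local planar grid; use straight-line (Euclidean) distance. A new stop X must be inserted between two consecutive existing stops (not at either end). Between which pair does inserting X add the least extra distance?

Added distance for inserting X between each consecutive pair:
A–B: 68.5 km
B–C: 115.0 km
C–D: 65.4 km
D–E: 103.7 km
Smallest added distance is 65.4 km, inserting between C and D.

between C and D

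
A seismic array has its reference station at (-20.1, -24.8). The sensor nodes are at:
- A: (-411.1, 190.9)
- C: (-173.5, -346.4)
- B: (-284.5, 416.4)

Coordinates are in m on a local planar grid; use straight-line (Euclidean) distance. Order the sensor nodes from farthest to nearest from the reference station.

Computing each straight-line distance from (-20.1, -24.8):
B (-284.5, 416.4): 514.4 m
A (-411.1, 190.9): 446.6 m
C (-173.5, -346.4): 356.3 m

B, A, C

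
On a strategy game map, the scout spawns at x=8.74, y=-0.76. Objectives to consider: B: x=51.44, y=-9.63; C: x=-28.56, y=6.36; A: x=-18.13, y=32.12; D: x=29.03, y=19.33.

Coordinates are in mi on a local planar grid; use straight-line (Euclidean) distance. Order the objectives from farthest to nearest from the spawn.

B, A, C, D

Computing each straight-line distance from x=8.74, y=-0.76:
B x=51.44, y=-9.63: 43.6 mi
A x=-18.13, y=32.12: 42.5 mi
C x=-28.56, y=6.36: 38.0 mi
D x=29.03, y=19.33: 28.6 mi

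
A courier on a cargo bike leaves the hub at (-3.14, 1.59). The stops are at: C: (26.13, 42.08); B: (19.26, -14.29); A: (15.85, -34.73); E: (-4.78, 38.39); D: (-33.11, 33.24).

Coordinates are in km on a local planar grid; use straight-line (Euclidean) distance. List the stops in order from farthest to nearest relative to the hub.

C, D, A, E, B

Computing each straight-line distance from (-3.14, 1.59):
C (26.13, 42.08): 50.0 km
D (-33.11, 33.24): 43.6 km
A (15.85, -34.73): 41.0 km
E (-4.78, 38.39): 36.8 km
B (19.26, -14.29): 27.5 km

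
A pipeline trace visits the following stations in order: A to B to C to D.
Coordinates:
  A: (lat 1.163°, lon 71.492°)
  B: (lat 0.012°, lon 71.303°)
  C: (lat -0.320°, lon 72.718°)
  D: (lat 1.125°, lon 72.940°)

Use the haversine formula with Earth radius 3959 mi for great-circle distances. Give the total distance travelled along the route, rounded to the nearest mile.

282 mi

Leg distances:
A→B: 80.6 mi  (cumulative 80.6 mi)
B→C: 100.4 mi  (cumulative 181.0 mi)
C→D: 101.0 mi  (cumulative 282.0 mi)
Total route length ≈ 282 mi.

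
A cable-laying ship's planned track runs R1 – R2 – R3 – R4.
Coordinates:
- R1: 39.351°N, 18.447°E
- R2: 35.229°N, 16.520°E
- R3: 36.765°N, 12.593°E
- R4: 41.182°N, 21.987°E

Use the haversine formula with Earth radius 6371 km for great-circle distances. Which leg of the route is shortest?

Leg distances:
R1→R2: 489.0 km
R2→R3: 392.4 km
R3→R4: 948.2 km
The shortest leg is R2–R3 at 392.4 km.

R2–R3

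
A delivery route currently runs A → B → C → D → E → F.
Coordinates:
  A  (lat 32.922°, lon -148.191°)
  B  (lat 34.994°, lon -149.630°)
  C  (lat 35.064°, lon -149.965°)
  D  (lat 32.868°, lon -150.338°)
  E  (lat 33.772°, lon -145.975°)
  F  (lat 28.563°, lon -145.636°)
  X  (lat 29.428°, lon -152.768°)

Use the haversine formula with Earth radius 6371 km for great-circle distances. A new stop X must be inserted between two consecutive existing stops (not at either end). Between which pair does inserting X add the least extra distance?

between D and E

Added distance for inserting X between each consecutive pair:
A–B: 1003.2 km
B–C: 1333.9 km
C–D: 880.1 km
D–E: 833.5 km
E–F: 924.2 km
Smallest added distance is 833.5 km, inserting between D and E.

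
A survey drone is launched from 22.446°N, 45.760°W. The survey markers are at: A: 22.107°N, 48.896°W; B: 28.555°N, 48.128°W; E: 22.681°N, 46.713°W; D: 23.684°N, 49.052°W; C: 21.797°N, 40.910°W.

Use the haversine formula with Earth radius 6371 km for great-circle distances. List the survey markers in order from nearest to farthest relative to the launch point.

Distances from the launch point:
E 22.681°N, 46.713°W: 101.3 km
A 22.107°N, 48.896°W: 324.9 km
D 23.684°N, 49.052°W: 363.8 km
C 21.797°N, 40.910°W: 504.8 km
B 28.555°N, 48.128°W: 719.6 km

E, A, D, C, B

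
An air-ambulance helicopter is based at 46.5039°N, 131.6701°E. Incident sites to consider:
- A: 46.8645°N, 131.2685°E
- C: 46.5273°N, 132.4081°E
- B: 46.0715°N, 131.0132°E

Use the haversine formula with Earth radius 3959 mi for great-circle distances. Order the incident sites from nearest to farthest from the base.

A, C, B

Computing each great-circle distance from 46.5039°N, 131.6701°E:
A 46.8645°N, 131.2685°E: 31.4 mi
C 46.5273°N, 132.4081°E: 35.1 mi
B 46.0715°N, 131.0132°E: 43.3 mi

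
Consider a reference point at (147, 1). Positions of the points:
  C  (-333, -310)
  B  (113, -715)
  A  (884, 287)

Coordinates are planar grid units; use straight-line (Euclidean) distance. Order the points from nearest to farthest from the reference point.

C, B, A

Distances from the reference point:
C (-333, -310): 571.9
B (113, -715): 716.8
A (884, 287): 790.5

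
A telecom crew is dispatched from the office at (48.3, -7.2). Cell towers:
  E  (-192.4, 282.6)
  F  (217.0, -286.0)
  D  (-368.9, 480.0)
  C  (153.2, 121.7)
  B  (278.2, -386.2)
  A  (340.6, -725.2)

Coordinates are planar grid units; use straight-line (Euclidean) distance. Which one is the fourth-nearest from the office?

B

Distance to each, sorted:
C: 166.2
F: 325.9
E: 376.7
B: 443.3
D: 641.4
A: 775.2
The fourth-nearest is B at 443.3.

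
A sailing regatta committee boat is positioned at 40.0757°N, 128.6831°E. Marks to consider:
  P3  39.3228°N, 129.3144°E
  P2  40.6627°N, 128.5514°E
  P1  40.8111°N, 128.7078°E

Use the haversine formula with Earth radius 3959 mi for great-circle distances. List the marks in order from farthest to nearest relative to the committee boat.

P3, P1, P2

Distance from the committee boat at 40.0757°N, 128.6831°E to each:
P3 39.3228°N, 129.3144°E: 61.9 mi
P1 40.8111°N, 128.7078°E: 50.8 mi
P2 40.6627°N, 128.5514°E: 41.1 mi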